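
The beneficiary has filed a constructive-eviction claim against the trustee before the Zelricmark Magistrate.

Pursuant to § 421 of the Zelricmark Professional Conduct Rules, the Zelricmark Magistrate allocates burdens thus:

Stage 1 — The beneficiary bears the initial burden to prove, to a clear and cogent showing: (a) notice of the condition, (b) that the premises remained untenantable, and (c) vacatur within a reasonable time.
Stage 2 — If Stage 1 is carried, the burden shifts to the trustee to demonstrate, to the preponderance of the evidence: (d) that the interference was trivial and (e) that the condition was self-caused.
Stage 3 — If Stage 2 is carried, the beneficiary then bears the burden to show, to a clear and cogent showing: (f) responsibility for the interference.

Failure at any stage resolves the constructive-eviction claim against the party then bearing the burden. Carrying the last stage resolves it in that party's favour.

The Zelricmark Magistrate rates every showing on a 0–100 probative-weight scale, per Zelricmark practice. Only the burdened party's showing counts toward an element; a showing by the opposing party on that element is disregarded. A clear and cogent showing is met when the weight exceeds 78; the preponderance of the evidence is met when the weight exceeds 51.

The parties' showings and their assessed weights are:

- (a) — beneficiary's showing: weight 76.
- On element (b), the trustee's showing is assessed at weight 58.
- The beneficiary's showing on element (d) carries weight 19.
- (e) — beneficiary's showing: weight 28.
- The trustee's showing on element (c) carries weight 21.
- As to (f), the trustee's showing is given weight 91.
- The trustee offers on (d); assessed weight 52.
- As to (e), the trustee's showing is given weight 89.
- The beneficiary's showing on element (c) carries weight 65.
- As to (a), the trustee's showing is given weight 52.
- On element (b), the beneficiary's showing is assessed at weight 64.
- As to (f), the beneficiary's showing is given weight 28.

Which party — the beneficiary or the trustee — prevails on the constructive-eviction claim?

Stage 1 (beneficiary, a clear and cogent showing, weight exceeds 78): (a) 76 (trustee's 52 disregarded) ≤ 78 — fails; (b) 64 (trustee's 58 disregarded) ≤ 78 — fails; (c) 65 (trustee's 21 disregarded) ≤ 78 — fails.
  The beneficiary does not carry Stage 1.
The analysis ends at Stage 1; the trustee prevails.

trustee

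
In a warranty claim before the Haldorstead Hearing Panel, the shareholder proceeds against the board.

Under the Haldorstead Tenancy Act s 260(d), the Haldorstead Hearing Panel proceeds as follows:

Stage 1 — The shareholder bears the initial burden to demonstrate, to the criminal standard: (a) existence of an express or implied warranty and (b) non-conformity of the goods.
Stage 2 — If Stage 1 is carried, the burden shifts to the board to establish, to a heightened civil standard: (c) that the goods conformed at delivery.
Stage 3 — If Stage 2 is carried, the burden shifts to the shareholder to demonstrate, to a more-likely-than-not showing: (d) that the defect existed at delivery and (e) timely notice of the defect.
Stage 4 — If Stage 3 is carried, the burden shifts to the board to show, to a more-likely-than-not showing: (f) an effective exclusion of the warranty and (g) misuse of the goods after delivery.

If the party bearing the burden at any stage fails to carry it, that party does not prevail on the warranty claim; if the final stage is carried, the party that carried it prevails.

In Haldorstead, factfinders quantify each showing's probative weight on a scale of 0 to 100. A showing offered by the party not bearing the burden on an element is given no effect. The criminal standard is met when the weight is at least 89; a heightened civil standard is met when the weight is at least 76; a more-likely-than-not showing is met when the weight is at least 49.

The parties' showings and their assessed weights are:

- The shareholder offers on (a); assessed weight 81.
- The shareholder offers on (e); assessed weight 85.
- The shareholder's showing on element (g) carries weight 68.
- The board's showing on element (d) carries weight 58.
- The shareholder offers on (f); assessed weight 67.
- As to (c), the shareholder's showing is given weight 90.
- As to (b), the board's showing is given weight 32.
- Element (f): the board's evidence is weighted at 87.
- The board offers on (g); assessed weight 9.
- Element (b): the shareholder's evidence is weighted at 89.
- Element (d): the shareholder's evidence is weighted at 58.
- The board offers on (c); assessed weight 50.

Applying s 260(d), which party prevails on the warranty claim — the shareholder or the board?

At Stage 1 the shareholder must meet the criminal standard (weight is at least 89): on (a) the weight is 81, which does not reach 89, so (a) does not meet the standard; on (b) the weight is 89 (the board's 32 is given no effect), ≥ 89, so (b) meets the standard.
  Stage 1 not carried; the shareholder fails its burden.
So the board prevails.

board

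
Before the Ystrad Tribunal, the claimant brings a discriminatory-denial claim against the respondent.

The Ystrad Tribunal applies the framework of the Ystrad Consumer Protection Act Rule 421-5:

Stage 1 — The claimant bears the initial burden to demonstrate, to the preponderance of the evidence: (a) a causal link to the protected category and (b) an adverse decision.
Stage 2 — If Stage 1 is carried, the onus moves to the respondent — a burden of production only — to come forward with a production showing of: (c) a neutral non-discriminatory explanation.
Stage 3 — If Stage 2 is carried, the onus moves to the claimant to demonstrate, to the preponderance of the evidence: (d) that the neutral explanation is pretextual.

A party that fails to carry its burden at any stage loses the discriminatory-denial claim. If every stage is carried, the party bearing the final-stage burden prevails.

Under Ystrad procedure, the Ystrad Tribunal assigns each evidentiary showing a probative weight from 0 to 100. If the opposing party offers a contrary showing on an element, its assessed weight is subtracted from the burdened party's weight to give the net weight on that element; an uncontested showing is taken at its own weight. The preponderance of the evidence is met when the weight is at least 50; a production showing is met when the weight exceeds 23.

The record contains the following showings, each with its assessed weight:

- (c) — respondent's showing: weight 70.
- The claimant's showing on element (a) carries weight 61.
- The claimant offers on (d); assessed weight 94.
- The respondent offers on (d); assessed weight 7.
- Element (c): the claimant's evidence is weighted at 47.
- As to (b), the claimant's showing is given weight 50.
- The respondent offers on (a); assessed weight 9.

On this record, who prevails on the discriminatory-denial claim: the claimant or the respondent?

Stage 1 — burden on claimant; standard: the preponderance of the evidence (weight is at least 50).
    (a): 61 − 9 = 52 ≥ 50 [met]
    (b): 50 ≥ 50 [met]
  Stage 1 is satisfied; the onus moves to the respondent.
Stage 2 — burden on respondent; standard: a production showing (weight exceeds 23).
    (c): 70 − 47 = 23 ≤ 23 [not met]
  The respondent does not carry Stage 2.
The analysis ends at Stage 2; the claimant prevails.

claimant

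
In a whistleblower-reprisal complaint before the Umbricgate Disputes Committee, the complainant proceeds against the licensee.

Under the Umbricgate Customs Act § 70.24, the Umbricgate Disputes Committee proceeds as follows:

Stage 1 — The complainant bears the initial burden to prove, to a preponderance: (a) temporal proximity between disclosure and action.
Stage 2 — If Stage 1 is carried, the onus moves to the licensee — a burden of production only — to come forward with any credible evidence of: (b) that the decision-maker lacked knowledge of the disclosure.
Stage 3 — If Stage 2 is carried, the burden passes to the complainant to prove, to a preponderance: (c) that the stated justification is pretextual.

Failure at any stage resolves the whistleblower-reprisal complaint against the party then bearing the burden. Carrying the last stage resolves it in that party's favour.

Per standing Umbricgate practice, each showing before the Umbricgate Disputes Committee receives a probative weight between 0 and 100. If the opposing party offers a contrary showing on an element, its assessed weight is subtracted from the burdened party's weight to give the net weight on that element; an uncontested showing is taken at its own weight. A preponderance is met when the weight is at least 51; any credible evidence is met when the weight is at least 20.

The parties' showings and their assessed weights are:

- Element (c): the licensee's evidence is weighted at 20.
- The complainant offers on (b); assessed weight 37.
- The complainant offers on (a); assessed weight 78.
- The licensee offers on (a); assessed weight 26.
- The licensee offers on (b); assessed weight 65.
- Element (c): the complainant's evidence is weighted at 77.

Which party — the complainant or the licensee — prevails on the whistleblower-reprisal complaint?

At Stage 1 the complainant must meet a preponderance (weight is at least 51): on (a) the weight is 78 less the opposing 26 gives net 52, ≥ 51, so (a) meets the standard.
  All elements met. The burden passes to the licensee.
At Stage 2 the licensee must meet any credible evidence (weight is at least 20): on (b) the weight is 65 less the opposing 37 gives net 28, ≥ 20, so (b) meets the standard.
  Stage 2 is satisfied; the onus moves to the complainant.
At Stage 3 the complainant must meet a preponderance (weight is at least 51): on (c) the weight is 77 less the opposing 20 gives net 57, ≥ 51, so (c) meets the standard.
  All elements met at the final stage.
With every stage satisfied, the complainant prevails.

complainant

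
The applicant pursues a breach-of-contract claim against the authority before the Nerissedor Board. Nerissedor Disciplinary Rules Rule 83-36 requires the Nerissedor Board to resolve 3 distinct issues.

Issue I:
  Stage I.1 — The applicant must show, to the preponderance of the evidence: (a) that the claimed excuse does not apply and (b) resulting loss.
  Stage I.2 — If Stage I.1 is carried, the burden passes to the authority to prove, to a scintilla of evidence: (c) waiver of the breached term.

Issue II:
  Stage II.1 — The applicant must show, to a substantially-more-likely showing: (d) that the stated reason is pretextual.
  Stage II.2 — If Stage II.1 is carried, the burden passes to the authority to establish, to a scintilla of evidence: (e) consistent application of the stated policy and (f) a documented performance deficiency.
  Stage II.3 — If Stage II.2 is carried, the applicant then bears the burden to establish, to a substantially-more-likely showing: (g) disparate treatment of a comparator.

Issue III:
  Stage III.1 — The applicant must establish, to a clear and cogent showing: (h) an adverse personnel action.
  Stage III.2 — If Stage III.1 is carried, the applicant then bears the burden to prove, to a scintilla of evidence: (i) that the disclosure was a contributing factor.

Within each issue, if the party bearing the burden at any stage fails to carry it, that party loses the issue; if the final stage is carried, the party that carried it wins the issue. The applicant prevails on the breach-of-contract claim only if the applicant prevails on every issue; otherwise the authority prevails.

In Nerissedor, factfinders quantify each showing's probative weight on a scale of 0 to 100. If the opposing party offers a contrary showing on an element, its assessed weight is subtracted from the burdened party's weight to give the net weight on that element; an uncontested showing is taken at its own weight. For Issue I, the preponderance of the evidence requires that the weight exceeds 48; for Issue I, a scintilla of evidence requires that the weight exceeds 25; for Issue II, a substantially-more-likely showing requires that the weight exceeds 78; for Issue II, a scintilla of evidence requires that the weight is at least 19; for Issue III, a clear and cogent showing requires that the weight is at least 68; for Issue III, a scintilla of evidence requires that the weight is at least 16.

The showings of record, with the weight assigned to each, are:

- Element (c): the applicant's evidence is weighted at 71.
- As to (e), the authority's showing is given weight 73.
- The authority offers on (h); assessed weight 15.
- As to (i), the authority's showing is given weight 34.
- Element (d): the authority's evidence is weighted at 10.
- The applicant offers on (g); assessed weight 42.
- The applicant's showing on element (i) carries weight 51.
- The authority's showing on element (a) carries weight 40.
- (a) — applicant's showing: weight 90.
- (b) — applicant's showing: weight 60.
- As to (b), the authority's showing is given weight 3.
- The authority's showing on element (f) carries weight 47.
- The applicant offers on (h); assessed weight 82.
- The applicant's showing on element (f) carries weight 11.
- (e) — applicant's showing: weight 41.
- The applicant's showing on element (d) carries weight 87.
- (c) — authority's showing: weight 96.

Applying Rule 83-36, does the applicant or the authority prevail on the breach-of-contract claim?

— Issue I —
Stage I.1 (applicant, the preponderance of the evidence, weight exceeds 48): (a) net 90−40=50 > 48 — meets; (b) net 60−3=57 > 48 — meets.
  The applicant carries Stage I.1; the authority now bears the burden.
Stage I.2 (authority, a scintilla of evidence, weight exceeds 25): (c) net 96−71=25 ≤ 25 — fails.
  Not every element is met, so the authority fails to carry Stage I.2.
The analysis ends at Stage I.2; the applicant prevails on this issue.
— Issue II —
At Stage II.1 the applicant must meet a substantially-more-likely showing (weight exceeds 78): on (d) the weight is 87 less the opposing 10 gives net 77, ≤ 78, so (d) does not meet the standard.
  The applicant does not carry Stage II.1.
So the authority prevails on this issue.
— Issue III —
At Stage III.1 the applicant must meet a clear and cogent showing (weight is at least 68): on (h) the weight is 82 less the opposing 15 gives net 67, which does not reach 68, so (h) does not meet the standard.
  Not every element is met, so the applicant fails to carry Stage III.1.
So the authority prevails on this issue.
Per-issue: Issue I → applicant; Issue II → authority; Issue III → authority. The applicant must prevail on every issue; overall, the authority prevails.

authority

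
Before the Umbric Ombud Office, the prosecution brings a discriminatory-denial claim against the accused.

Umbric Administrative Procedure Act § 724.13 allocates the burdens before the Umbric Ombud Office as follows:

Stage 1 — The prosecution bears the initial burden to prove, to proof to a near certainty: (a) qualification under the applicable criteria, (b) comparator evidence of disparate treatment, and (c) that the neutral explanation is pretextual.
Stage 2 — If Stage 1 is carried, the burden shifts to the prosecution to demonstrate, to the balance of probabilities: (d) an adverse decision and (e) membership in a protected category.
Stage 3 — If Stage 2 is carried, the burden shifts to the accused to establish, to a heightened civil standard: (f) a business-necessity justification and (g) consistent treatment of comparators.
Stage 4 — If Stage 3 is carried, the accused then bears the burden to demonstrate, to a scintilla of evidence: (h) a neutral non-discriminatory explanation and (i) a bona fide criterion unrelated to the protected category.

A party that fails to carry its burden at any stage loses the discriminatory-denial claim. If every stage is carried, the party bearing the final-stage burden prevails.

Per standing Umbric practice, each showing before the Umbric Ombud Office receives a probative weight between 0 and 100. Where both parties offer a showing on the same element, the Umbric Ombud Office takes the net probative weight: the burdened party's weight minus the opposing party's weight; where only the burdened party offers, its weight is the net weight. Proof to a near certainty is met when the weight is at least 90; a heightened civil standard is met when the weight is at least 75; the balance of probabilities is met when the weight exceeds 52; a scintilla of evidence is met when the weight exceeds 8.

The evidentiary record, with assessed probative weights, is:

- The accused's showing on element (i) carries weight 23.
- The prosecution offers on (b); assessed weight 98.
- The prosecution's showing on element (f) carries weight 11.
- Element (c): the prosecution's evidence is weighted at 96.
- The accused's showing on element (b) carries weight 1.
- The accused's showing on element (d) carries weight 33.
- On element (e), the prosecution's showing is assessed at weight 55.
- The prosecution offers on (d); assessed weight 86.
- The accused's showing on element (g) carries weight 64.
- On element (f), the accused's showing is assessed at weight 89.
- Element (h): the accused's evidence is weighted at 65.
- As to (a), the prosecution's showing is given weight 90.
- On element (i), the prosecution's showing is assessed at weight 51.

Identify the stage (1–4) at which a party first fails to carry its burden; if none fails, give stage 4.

stage 3

At Stage 1 the prosecution must meet proof to a near certainty (weight is at least 90): on (a) the weight is 90, which does reach 90, so (a) meets the standard; on (b) the weight is 98 less the opposing 1 gives net 97, ≥ 90, so (b) meets the standard; on (c) the weight is 96, which does reach 90, so (c) meets the standard.
  Stage 1 is satisfied; the prosecution continues to bear the burden.
At Stage 2 the prosecution must meet the balance of probabilities (weight exceeds 52): on (d) the weight is 86 less the opposing 33 gives net 53, > 52, so (d) meets the standard; on (e) the weight is 55, > 52, so (e) meets the standard.
  Stage 2 carried; the burden shifts to the accused.
At Stage 3 the accused must meet a heightened civil standard (weight is at least 75): on (f) the weight is 89 less the opposing 11 gives net 78, ≥ 75, so (f) meets the standard; on (g) the weight is 64, < 75, so (g) does not meet the standard.
  Stage 3 not carried; the accused fails its burden.
So the prosecution prevails.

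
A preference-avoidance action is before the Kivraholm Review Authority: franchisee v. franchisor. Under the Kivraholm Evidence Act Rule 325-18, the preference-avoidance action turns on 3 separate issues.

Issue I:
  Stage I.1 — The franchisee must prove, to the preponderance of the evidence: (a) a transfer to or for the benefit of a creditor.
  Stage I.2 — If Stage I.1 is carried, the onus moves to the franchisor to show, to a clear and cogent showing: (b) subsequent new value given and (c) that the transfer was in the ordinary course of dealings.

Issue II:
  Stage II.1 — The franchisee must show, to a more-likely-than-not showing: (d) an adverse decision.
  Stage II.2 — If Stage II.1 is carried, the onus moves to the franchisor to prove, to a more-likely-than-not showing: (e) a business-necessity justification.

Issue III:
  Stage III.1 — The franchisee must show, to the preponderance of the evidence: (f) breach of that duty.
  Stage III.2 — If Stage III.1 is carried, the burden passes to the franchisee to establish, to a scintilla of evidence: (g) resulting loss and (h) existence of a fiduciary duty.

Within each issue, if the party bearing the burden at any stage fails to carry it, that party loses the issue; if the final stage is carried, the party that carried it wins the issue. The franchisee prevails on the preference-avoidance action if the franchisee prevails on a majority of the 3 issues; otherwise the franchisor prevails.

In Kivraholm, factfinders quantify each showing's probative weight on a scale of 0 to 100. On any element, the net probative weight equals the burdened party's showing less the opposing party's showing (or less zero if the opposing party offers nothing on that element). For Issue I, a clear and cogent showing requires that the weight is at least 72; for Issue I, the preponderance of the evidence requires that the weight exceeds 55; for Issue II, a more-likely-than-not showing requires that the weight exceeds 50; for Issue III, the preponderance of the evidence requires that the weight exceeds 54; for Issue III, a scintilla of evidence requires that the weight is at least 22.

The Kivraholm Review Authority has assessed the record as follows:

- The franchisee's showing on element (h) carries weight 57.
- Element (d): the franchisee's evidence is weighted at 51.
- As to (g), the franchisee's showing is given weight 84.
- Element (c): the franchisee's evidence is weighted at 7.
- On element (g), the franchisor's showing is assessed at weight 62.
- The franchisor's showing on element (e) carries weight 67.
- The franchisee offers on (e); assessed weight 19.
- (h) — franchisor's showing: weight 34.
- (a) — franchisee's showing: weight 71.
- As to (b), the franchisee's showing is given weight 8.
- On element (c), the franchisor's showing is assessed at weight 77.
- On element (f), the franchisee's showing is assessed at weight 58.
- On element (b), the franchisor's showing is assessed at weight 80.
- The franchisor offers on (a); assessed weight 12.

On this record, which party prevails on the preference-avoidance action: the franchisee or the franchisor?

— Issue I —
Stage I.1 — burden on franchisee; standard: the preponderance of the evidence (weight exceeds 55).
    (a): 71 − 12 = 59 > 55 [met]
  The franchisee carries Stage I.1; the franchisor now bears the burden.
Stage I.2 — burden on franchisor; standard: a clear and cogent showing (weight is at least 72).
    (b): 80 − 8 = 72 ≥ 72 [met]
    (c): 77 − 7 = 70 < 72 [not met]
  The franchisor does not carry Stage I.2.
The analysis ends at Stage I.2; the franchisee prevails on this issue.
— Issue II —
Stage II.1 (franchisee, a more-likely-than-not showing, weight exceeds 50): (d) 51 > 50 — meets.
  The franchisee carries Stage II.1; the franchisor now bears the burden.
Stage II.2 (franchisor, a more-likely-than-not showing, weight exceeds 50): (e) net 67−19=48 ≤ 50 — fails.
  The franchisor does not carry Stage II.2.
So the franchisee prevails on this issue.
— Issue III —
At Stage III.1 the franchisee must meet the preponderance of the evidence (weight exceeds 54): on (f) the weight is 58, which does exceed 54, so (f) meets the standard.
  Stage III.1 carried; the burden remains with the franchisee.
At Stage III.2 the franchisee must meet a scintilla of evidence (weight is at least 22): on (g) the weight is 84 less the opposing 62 gives net 22, which does reach 22, so (g) meets the standard; on (h) the weight is 57 less the opposing 34 gives net 23, which does reach 22, so (h) meets the standard.
  Stage III.2 carried; the final stage is satisfied.
With every stage satisfied, the franchisee prevails on this issue.
Per-issue: Issue I → franchisee; Issue II → franchisee; Issue III → franchisee. The franchisee must prevail on a majority of issues; overall, the franchisee prevails.

franchisee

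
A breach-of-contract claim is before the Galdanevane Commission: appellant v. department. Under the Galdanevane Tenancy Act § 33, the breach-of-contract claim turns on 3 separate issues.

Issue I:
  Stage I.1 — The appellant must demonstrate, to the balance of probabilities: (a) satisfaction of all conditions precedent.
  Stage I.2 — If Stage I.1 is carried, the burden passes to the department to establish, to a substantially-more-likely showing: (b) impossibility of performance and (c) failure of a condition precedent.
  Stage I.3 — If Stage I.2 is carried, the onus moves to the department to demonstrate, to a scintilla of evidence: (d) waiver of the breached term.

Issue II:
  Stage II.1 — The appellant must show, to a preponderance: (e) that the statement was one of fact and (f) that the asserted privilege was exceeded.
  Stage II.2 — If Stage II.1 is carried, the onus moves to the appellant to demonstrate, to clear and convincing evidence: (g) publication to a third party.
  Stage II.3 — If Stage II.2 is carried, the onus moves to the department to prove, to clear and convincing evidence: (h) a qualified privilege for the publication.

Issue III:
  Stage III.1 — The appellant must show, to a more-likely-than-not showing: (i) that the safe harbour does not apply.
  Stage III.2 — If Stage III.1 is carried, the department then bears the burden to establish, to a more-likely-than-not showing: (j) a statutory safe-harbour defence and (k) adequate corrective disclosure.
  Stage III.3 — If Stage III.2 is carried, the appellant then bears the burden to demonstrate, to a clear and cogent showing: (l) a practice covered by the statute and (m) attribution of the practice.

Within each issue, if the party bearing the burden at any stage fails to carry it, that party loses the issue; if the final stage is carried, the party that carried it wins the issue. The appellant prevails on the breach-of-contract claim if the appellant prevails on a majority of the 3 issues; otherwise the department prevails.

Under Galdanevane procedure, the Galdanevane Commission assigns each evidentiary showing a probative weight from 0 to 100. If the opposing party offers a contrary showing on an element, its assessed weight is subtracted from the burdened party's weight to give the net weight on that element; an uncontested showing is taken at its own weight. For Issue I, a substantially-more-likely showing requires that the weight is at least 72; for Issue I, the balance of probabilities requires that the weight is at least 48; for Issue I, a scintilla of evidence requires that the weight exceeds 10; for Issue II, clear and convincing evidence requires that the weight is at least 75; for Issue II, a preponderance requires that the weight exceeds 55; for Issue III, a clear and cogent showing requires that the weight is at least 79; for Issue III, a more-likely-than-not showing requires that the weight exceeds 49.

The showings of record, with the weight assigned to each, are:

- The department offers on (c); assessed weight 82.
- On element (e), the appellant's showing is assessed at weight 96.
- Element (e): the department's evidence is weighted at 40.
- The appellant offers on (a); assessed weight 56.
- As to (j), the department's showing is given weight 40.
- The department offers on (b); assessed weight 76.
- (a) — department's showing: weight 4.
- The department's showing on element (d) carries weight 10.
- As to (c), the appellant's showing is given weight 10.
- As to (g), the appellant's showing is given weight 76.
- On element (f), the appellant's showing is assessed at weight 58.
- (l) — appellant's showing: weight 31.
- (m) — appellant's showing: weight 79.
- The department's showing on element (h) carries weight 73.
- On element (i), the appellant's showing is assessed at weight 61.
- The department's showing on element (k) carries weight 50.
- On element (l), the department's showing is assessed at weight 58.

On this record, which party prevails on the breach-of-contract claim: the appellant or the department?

— Issue I —
Stage I.1 — burden on appellant; standard: the balance of probabilities (weight is at least 48).
    (a): 56 − 4 = 52 ≥ 48 [met]
  Stage I.1 is satisfied; the onus moves to the department.
Stage I.2 — burden on department; standard: a substantially-more-likely showing (weight is at least 72).
    (b): 76 ≥ 72 [met]
    (c): 82 − 10 = 72 ≥ 72 [met]
  All elements met. The department retains the burden for Stage I.3.
Stage I.3 — burden on department; standard: a scintilla of evidence (weight exceeds 10).
    (d): 10 ≤ 10 [not met]
  Not every element is met, so the department fails to carry Stage I.3.
The analysis ends at Stage I.3; the appellant prevails on this issue.
— Issue II —
At Stage II.1 the appellant must meet a preponderance (weight exceeds 55): on (e) the weight is 96 less the opposing 40 gives net 56, which does exceed 55, so (e) meets the standard; on (f) the weight is 58, which does exceed 55, so (f) meets the standard.
  All elements met. The appellant retains the burden for Stage II.2.
At Stage II.2 the appellant must meet clear and convincing evidence (weight is at least 75): on (g) the weight is 76, which does reach 75, so (g) meets the standard.
  Stage II.2 carried; the burden shifts to the department.
At Stage II.3 the department must meet clear and convincing evidence (weight is at least 75): on (h) the weight is 73, < 75, so (h) does not meet the standard.
  Stage II.3 not carried; the department fails its burden.
So the appellant prevails on this issue.
— Issue III —
Stage III.1 — burden on appellant; standard: a more-likely-than-not showing (weight exceeds 49).
    (i): 61 > 49 [met]
  Stage III.1 carried; the burden shifts to the department.
Stage III.2 — burden on department; standard: a more-likely-than-not showing (weight exceeds 49).
    (j): 40 ≤ 49 [not met]
    (k): 50 > 49 [met]
  Stage III.2 not carried; the department fails its burden.
The appellant prevails on this issue.
Per-issue: Issue I → appellant; Issue II → appellant; Issue III → appellant. The appellant must prevail on a majority of issues; overall, the appellant prevails.

appellant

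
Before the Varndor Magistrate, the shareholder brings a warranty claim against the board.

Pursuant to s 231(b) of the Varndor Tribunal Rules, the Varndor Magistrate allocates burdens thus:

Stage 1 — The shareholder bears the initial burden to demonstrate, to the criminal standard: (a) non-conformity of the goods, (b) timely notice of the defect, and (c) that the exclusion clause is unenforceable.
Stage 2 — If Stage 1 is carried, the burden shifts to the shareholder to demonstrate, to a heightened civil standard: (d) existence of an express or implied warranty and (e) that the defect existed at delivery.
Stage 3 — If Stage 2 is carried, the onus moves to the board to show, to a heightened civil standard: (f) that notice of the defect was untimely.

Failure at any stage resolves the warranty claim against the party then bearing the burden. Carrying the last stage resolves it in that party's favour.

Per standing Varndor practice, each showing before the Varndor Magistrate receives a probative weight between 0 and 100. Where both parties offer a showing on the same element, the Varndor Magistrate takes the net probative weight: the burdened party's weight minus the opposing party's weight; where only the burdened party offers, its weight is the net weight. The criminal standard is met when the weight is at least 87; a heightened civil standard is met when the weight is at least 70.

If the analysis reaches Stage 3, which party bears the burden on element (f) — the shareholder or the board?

board

Stage 3's rule assigns the burden to the board (to a heightened civil standard).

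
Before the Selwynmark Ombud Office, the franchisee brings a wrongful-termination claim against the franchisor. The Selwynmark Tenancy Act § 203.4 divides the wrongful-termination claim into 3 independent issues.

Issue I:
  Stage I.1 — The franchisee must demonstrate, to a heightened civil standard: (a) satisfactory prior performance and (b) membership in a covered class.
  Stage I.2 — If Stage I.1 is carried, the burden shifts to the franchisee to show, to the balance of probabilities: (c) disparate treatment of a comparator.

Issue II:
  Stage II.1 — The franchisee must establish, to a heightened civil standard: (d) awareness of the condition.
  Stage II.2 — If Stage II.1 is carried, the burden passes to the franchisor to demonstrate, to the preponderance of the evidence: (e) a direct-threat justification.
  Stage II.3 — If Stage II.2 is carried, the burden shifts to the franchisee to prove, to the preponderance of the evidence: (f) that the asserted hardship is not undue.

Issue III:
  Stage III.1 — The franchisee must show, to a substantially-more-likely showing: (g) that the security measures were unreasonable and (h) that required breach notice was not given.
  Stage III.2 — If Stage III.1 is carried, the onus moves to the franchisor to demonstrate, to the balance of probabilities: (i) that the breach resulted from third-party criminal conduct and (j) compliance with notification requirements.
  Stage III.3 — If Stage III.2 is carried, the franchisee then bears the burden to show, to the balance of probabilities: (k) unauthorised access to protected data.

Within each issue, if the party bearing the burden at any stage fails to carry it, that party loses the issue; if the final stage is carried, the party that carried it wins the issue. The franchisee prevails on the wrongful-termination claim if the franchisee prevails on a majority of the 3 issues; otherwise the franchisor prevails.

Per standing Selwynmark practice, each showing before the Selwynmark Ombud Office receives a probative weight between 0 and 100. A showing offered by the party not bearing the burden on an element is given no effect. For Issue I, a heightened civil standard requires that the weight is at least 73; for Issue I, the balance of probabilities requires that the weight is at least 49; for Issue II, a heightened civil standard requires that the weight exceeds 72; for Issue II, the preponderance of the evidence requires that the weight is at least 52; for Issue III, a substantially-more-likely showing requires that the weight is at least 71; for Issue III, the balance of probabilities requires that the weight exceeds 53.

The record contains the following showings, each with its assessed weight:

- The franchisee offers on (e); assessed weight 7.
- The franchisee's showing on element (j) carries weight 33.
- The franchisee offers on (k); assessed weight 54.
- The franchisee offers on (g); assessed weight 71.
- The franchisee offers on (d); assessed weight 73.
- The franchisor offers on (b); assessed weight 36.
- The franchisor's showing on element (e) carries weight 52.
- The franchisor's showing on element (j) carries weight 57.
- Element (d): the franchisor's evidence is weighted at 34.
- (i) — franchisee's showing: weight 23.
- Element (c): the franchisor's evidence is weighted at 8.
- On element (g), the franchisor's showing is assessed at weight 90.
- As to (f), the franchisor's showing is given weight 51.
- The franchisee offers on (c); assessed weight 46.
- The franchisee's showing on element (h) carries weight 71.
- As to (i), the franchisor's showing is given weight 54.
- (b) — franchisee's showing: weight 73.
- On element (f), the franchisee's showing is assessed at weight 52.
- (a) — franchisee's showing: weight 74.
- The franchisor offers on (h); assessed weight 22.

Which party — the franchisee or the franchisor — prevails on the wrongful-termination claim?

franchisee

— Issue I —
Stage I.1 (franchisee, a heightened civil standard, weight is at least 73): (a) 74 ≥ 73 — meets; (b) 73 (franchisor's 36 disregarded) ≥ 73 — meets.
  All elements met. The franchisee retains the burden for Stage I.2.
Stage I.2 (franchisee, the balance of probabilities, weight is at least 49): (c) 46 (franchisor's 8 disregarded) < 49 — fails.
  The franchisee does not carry Stage I.2.
So the franchisor prevails on this issue.
— Issue II —
At Stage II.1 the franchisee must meet a heightened civil standard (weight exceeds 72): on (d) the weight is 73 (the franchisor's 34 is given no effect), which does exceed 72, so (d) meets the standard.
  Stage II.1 is satisfied; the onus moves to the franchisor.
At Stage II.2 the franchisor must meet the preponderance of the evidence (weight is at least 52): on (e) the weight is 52 (the franchisee's 7 is given no effect), ≥ 52, so (e) meets the standard.
  All elements met. The burden passes to the franchisee.
At Stage II.3 the franchisee must meet the preponderance of the evidence (weight is at least 52): on (f) the weight is 52 (the franchisor's 51 is given no effect), ≥ 52, so (f) meets the standard.
  All elements met at the final stage.
With every stage satisfied, the franchisee prevails on this issue.
— Issue III —
Stage III.1 (franchisee, a substantially-more-likely showing, weight is at least 71): (g) 71 (franchisor's 90 disregarded) ≥ 71 — meets; (h) 71 (franchisor's 22 disregarded) ≥ 71 — meets.
  The franchisee carries Stage III.1; the franchisor now bears the burden.
Stage III.2 (franchisor, the balance of probabilities, weight exceeds 53): (i) 54 (franchisee's 23 disregarded) > 53 — meets; (j) 57 (franchisee's 33 disregarded) > 53 — meets.
  Stage III.2 is satisfied; the onus moves to the franchisee.
Stage III.3 (franchisee, the balance of probabilities, weight exceeds 53): (k) 54 > 53 — meets.
  All elements met at the final stage.
With every stage satisfied, the franchisee prevails on this issue.
Per-issue: Issue I → franchisor; Issue II → franchisee; Issue III → franchisee. The franchisee must prevail on a majority of issues; overall, the franchisee prevails.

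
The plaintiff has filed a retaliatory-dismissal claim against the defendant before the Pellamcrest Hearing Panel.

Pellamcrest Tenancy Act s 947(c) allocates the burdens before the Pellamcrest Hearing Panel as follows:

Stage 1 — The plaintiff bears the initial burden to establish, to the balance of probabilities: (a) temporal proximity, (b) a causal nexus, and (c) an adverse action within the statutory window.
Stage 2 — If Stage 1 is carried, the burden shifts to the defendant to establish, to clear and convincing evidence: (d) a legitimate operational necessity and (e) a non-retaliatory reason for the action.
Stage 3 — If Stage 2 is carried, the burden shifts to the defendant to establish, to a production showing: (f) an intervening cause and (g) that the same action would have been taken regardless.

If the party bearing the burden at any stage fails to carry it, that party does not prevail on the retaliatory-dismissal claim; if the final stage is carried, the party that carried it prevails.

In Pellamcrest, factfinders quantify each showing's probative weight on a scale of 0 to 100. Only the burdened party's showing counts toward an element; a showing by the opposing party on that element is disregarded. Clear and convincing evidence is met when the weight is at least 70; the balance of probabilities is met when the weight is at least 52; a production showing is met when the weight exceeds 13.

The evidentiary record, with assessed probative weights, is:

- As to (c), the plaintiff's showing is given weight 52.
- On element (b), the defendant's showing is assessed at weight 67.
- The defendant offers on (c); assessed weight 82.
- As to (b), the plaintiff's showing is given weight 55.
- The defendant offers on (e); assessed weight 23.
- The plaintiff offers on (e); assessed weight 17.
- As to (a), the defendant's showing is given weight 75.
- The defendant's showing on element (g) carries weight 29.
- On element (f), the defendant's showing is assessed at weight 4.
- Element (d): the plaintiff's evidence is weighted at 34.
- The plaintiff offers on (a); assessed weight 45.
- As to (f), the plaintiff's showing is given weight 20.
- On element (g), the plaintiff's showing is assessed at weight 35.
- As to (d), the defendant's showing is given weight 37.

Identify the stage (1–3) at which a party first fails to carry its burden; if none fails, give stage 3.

At Stage 1 the plaintiff must meet the balance of probabilities (weight is at least 52): on (a) the weight is 45 (the defendant's 75 is given no effect), < 52, so (a) does not meet the standard; on (b) the weight is 55 (the defendant's 67 is given no effect), ≥ 52, so (b) meets the standard; on (c) the weight is 52 (the defendant's 82 is given no effect), ≥ 52, so (c) meets the standard.
  Not every element is met, so the plaintiff fails to carry Stage 1.
So the defendant prevails.

stage 1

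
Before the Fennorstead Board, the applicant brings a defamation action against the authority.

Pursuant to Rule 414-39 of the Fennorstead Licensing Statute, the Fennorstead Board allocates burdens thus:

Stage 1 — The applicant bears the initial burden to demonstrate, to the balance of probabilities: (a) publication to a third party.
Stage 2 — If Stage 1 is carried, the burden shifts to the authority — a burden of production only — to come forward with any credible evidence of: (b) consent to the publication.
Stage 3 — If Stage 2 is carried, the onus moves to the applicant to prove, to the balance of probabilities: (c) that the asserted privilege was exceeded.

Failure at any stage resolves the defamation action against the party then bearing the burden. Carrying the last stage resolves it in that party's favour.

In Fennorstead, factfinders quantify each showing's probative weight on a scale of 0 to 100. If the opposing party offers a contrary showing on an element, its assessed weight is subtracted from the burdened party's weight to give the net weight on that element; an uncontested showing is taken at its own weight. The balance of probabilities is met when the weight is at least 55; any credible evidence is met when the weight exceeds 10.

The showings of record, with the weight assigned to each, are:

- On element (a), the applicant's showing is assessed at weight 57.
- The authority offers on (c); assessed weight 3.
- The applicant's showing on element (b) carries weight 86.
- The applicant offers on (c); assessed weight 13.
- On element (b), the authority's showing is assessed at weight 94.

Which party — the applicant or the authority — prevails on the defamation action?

applicant

At Stage 1 the applicant must meet the balance of probabilities (weight is at least 55): on (a) the weight is 57, which does reach 55, so (a) meets the standard.
  Stage 1 carried; the burden shifts to the authority.
At Stage 2 the authority must meet any credible evidence (weight exceeds 10): on (b) the weight is 94 less the opposing 86 gives net 8, which does not exceed 10, so (b) does not meet the standard.
  The authority does not carry Stage 2.
So the applicant prevails.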